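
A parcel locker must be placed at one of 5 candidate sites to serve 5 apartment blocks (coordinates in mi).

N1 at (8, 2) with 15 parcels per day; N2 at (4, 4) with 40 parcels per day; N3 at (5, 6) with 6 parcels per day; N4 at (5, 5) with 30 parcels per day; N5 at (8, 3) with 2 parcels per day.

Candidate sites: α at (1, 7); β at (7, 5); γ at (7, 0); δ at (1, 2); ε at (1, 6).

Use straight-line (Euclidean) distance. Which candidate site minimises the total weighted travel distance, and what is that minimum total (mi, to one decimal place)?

Total weighted distance at each candidate:
  α (1, 7): total = 473.8
  β (7, 5): total = 251.8
  γ (7, 0): total = 439.4
  δ (1, 2): total = 447.3
  ε (1, 6): total = 428.1
Minimum is at β with total 251.8 mi.

β, total 251.8 mi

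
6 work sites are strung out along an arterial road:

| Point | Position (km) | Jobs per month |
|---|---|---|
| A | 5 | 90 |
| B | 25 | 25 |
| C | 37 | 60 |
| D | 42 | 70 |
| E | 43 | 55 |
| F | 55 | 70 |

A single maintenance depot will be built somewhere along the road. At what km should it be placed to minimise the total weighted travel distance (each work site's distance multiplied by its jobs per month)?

For a sum of weighted absolute distances on a line, the optimum is the weighted median (not the mean). Total weight W = 370; half-weight = 185.
Sort by position and accumulate weight:
  km 5 (A, w=90) → cum 90
  km 25 (B, w=25) → cum 115
  km 37 (C, w=60) → cum 175
  km 42 (D, w=70) → cum 245  ≥ 185 → median here
  km 43 (E, w=55) → cum 300
  km 55 (F, w=70) → cum 370
Optimal location: km 42.

x = 42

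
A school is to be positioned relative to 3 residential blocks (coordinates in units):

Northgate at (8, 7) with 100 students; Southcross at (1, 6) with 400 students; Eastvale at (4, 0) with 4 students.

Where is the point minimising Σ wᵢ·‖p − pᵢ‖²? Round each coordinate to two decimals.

(2.41, 6.15)

The minimiser of Σwᵢ‖p−pᵢ‖² is the weighted centroid p* = (Σwᵢpᵢ)/(Σwᵢ).
Σwᵢ = 504.
Σwᵢxᵢ = 100·8 + 400·1 + 4·4 = 1216.
Σwᵢyᵢ = 100·7 + 400·6 + 4·0 = 3100.
x* = 1216/504 = 2.41, y* = 3100/504 = 6.15.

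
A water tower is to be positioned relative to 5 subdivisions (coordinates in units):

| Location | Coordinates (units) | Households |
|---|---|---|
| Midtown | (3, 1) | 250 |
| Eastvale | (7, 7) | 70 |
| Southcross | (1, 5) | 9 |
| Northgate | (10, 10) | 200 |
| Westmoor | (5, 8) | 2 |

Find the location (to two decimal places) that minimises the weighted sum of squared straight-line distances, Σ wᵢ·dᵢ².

(6.14, 5.27)

The minimiser of Σwᵢ‖p−pᵢ‖² is the weighted centroid p* = (Σwᵢpᵢ)/(Σwᵢ).
Σwᵢ = 531.
Σwᵢxᵢ = 250·3 + 70·7 + 9·1 + 200·10 + 2·5 = 3259.
Σwᵢyᵢ = 250·1 + 70·7 + 9·5 + 200·10 + 2·8 = 2801.
x* = 3259/531 = 6.14, y* = 2801/531 = 5.27.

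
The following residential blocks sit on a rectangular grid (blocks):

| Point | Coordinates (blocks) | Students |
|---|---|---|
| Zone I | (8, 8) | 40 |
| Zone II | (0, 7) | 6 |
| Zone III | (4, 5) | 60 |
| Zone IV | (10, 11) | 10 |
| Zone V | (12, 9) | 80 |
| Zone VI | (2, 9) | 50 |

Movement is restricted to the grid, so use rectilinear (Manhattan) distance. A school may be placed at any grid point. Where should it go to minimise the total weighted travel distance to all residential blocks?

(8, 9)

Manhattan distance separates: Σwᵢ(|x−xᵢ|+|y−yᵢ|) = Σwᵢ|x−xᵢ| + Σwᵢ|y−yᵢ|, so x and y are optimised independently as 1-D weighted medians.
Total weight W = 246; half = 123.
x-coordinate, sorted with cumulative weight:
  x=0 (Zone II, w=6) cum 6
  x=2 (Zone VI, w=50) cum 56
  x=4 (Zone III, w=60) cum 116
  x=8 (Zone I, w=40) cum 156  ← median
  x=10 (Zone IV, w=10) cum 166
  x=12 (Zone V, w=80) cum 246
⇒ x* = 8
y-coordinate, sorted with cumulative weight:
  y=5 (Zone III, w=60) cum 60
  y=7 (Zone II, w=6) cum 66
  y=8 (Zone I, w=40) cum 106
  y=9 (Zone V, w=80) cum 186  ← median
  y=9 (Zone VI, w=50) cum 236
  y=11 (Zone IV, w=10) cum 246
⇒ y* = 9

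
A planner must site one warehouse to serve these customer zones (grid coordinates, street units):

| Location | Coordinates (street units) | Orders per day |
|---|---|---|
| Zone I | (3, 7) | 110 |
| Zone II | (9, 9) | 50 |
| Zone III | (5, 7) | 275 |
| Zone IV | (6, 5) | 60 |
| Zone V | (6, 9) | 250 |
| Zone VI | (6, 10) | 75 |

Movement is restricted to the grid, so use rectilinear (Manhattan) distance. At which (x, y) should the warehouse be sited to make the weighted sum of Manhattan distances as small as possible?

(6, 7)

Manhattan distance separates: Σwᵢ(|x−xᵢ|+|y−yᵢ|) = Σwᵢ|x−xᵢ| + Σwᵢ|y−yᵢ|, so x and y are optimised independently as 1-D weighted medians.
Total weight W = 820; half = 410.
x-coordinate, sorted with cumulative weight:
  x=3 (Zone I, w=110) cum 110
  x=5 (Zone III, w=275) cum 385
  x=6 (Zone IV, w=60) cum 445  ← median
  x=6 (Zone V, w=250) cum 695
  x=6 (Zone VI, w=75) cum 770
  x=9 (Zone II, w=50) cum 820
⇒ x* = 6
y-coordinate, sorted with cumulative weight:
  y=5 (Zone IV, w=60) cum 60
  y=7 (Zone I, w=110) cum 170
  y=7 (Zone III, w=275) cum 445  ← median
  y=9 (Zone II, w=50) cum 495
  y=9 (Zone V, w=250) cum 745
  y=10 (Zone VI, w=75) cum 820
⇒ y* = 7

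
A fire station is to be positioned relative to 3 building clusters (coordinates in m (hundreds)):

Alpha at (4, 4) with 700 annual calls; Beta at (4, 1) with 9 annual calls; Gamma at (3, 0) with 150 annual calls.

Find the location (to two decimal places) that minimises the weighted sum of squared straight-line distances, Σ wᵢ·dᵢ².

The minimiser of Σwᵢ‖p−pᵢ‖² is the weighted centroid p* = (Σwᵢpᵢ)/(Σwᵢ).
Σwᵢ = 859.
Σwᵢxᵢ = 700·4 + 9·4 + 150·3 = 3286.
Σwᵢyᵢ = 700·4 + 9·1 + 150·0 = 2809.
x* = 3286/859 = 3.83, y* = 2809/859 = 3.27.

(3.83, 3.27)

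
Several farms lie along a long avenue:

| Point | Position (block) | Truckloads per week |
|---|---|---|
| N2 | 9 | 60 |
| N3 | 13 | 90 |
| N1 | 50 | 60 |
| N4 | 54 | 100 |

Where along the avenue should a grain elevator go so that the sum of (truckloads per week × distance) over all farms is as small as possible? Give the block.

x = 50

For a sum of weighted absolute distances on a line, the optimum is the weighted median (not the mean). Total weight W = 310; half-weight = 155.
Sort by position and accumulate weight:
  block 9 (N2, w=60) → cum 60
  block 13 (N3, w=90) → cum 150
  block 50 (N1, w=60) → cum 210  ≥ 155 → median here
  block 54 (N4, w=100) → cum 310
Optimal location: block 50.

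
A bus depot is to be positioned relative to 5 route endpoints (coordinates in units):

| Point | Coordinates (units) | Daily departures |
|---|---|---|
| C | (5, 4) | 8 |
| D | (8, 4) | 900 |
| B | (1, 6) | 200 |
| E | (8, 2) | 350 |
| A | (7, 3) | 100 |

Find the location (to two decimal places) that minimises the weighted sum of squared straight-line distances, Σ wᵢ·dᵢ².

The minimiser of Σwᵢ‖p−pᵢ‖² is the weighted centroid p* = (Σwᵢpᵢ)/(Σwᵢ).
Σwᵢ = 1558.
Σwᵢxᵢ = 8·5 + 900·8 + 200·1 + 350·8 + 100·7 = 10940.
Σwᵢyᵢ = 8·4 + 900·4 + 200·6 + 350·2 + 100·3 = 5832.
x* = 10940/1558 = 7.02, y* = 5832/1558 = 3.74.

(7.02, 3.74)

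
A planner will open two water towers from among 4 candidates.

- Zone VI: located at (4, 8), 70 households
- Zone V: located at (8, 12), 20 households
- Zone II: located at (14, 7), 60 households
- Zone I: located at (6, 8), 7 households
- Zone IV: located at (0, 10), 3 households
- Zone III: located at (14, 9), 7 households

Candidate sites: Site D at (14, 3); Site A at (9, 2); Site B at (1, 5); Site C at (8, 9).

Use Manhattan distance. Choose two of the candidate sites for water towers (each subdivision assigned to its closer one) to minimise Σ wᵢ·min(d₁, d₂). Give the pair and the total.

{Site D, Site C}, total 740

Evaluate every pair (each demand assigned to the nearer of the two):
  {Site D, Site C}: total = 740
  {Site B, Site C}: total = 971
  {Site A, Site C}: total = 980
  {Site D, Site B}: total = 1056
  {Site D, Site A}: total = 1386
  {Site A, Site B}: total = 1398
Best pair: {Site D, Site C} with total 740.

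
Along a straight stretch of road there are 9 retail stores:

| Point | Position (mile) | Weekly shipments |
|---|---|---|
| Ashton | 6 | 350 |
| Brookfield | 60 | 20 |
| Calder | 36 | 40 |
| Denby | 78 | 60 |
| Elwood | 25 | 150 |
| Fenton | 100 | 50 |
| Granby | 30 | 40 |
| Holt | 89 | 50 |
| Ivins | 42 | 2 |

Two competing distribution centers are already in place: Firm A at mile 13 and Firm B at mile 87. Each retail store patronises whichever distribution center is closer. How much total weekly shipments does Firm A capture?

582

The indifferent point is the midpoint (13+87)/2 = 50; retail stores left of it (closer to Firm A at 13) go to Firm A, those right go to Firm B.
  Ashton at 6 (w=350) → Firm A
  Elwood at 25 (w=150) → Firm A
  Granby at 30 (w=40) → Firm A
  Calder at 36 (w=40) → Firm A
  Ivins at 42 (w=2) → Firm A
  Brookfield at 60 (w=20) → Firm B
  Denby at 78 (w=60) → Firm B
  Holt at 89 (w=50) → Firm B
  Fenton at 100 (w=50) → Firm B
Firm A captures 582; Firm B captures 180.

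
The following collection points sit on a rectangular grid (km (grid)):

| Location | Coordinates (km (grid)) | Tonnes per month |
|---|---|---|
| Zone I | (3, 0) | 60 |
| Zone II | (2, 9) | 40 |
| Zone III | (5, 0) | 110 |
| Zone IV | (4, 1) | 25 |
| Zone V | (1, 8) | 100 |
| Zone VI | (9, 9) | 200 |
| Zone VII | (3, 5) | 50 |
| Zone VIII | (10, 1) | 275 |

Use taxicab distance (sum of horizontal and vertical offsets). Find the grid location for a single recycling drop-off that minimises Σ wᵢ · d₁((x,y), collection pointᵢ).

(9, 1)

Manhattan distance separates: Σwᵢ(|x−xᵢ|+|y−yᵢ|) = Σwᵢ|x−xᵢ| + Σwᵢ|y−yᵢ|, so x and y are optimised independently as 1-D weighted medians.
Total weight W = 860; half = 430.
x-coordinate, sorted with cumulative weight:
  x=1 (Zone V, w=100) cum 100
  x=2 (Zone II, w=40) cum 140
  x=3 (Zone I, w=60) cum 200
  x=3 (Zone VII, w=50) cum 250
  x=4 (Zone IV, w=25) cum 275
  x=5 (Zone III, w=110) cum 385
  x=9 (Zone VI, w=200) cum 585  ← median
  x=10 (Zone VIII, w=275) cum 860
⇒ x* = 9
y-coordinate, sorted with cumulative weight:
  y=0 (Zone I, w=60) cum 60
  y=0 (Zone III, w=110) cum 170
  y=1 (Zone IV, w=25) cum 195
  y=1 (Zone VIII, w=275) cum 470  ← median
  y=5 (Zone VII, w=50) cum 520
  y=8 (Zone V, w=100) cum 620
  y=9 (Zone II, w=40) cum 660
  y=9 (Zone VI, w=200) cum 860
⇒ y* = 1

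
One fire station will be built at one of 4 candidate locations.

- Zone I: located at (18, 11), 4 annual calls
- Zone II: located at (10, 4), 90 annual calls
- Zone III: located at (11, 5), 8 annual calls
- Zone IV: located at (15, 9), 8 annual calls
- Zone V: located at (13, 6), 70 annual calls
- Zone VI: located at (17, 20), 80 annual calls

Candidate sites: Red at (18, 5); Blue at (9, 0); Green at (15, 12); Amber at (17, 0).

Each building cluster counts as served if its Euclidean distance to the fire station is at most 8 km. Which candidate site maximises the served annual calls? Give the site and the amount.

Coverage radius r = 8 km; a point is covered iff (Δx)²+(Δy)² ≤ 8² = 64.
  Red (18, 5): covers {Zone I, Zone III, Zone IV, Zone V} → 90
  Blue (9, 0): covers {Zone II, Zone III, Zone V} → 168
  Green (15, 12): covers {Zone I, Zone IV, Zone V} → 82
  Amber (17, 0): covers {Zone III, Zone V} → 78
Maximum coverage at Blue: 168 annual calls.

Blue, covering 168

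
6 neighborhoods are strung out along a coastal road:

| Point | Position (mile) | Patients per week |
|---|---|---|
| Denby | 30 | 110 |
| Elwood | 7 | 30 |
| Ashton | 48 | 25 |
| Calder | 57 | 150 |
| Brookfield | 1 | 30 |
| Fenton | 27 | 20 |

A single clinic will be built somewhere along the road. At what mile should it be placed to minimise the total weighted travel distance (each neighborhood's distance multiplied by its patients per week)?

For a sum of weighted absolute distances on a line, the optimum is the weighted median (not the mean). Total weight W = 365; half-weight = 182.5.
Sort by position and accumulate weight:
  mile 1 (Brookfield, w=30) → cum 30
  mile 7 (Elwood, w=30) → cum 60
  mile 27 (Fenton, w=20) → cum 80
  mile 30 (Denby, w=110) → cum 190  ≥ 182.5 → median here
  mile 48 (Ashton, w=25) → cum 215
  mile 57 (Calder, w=150) → cum 365
Optimal location: mile 30.

x = 30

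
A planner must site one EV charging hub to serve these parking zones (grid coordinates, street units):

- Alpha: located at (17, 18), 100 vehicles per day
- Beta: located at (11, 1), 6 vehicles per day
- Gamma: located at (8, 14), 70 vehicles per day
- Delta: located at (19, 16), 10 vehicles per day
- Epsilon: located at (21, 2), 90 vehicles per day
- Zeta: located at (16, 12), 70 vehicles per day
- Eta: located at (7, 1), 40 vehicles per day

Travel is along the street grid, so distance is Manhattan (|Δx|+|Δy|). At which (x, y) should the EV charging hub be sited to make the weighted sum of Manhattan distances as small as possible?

Manhattan distance separates: Σwᵢ(|x−xᵢ|+|y−yᵢ|) = Σwᵢ|x−xᵢ| + Σwᵢ|y−yᵢ|, so x and y are optimised independently as 1-D weighted medians.
Total weight W = 386; half = 193.
x-coordinate, sorted with cumulative weight:
  x=7 (Eta, w=40) cum 40
  x=8 (Gamma, w=70) cum 110
  x=11 (Beta, w=6) cum 116
  x=16 (Zeta, w=70) cum 186
  x=17 (Alpha, w=100) cum 286  ← median
  x=19 (Delta, w=10) cum 296
  x=21 (Epsilon, w=90) cum 386
⇒ x* = 17
y-coordinate, sorted with cumulative weight:
  y=1 (Beta, w=6) cum 6
  y=1 (Eta, w=40) cum 46
  y=2 (Epsilon, w=90) cum 136
  y=12 (Zeta, w=70) cum 206  ← median
  y=14 (Gamma, w=70) cum 276
  y=16 (Delta, w=10) cum 286
  y=18 (Alpha, w=100) cum 386
⇒ y* = 12

(17, 12)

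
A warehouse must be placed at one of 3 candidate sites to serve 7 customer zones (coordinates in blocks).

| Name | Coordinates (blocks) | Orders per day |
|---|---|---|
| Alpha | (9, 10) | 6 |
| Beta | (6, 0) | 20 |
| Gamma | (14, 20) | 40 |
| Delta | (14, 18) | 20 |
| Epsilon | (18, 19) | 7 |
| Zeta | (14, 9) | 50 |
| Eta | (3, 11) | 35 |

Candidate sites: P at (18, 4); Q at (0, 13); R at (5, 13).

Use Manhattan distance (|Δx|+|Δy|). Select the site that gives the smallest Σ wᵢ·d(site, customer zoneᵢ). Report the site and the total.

R, total 2165 blocks

Total weighted distance at each candidate:
  P (18, 4): total = 2895
  Q (0, 13): total = 2915
  R (5, 13): total = 2165
Minimum is at R with total 2165 blocks.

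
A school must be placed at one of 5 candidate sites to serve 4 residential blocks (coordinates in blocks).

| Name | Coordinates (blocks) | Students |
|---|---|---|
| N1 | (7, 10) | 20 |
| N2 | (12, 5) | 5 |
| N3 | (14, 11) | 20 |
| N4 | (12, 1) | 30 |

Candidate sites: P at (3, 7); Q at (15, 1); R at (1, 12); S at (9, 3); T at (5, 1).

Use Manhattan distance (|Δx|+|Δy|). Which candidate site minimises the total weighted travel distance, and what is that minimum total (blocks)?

S, total 615 blocks

Total weighted distance at each candidate:
  P (3, 7): total = 945
  Q (15, 1): total = 685
  R (1, 12): total = 1190
  S (9, 3): total = 615
  T (5, 1): total = 865
Minimum is at S with total 615 blocks.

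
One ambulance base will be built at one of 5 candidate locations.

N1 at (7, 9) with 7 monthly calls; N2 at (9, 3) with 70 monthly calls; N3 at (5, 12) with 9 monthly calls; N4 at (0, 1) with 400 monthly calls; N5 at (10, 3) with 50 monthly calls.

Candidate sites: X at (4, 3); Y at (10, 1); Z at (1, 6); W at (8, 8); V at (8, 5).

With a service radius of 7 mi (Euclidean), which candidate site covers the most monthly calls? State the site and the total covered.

X, covering 527

Coverage radius r = 7 mi; a point is covered iff (Δx)²+(Δy)² ≤ 7² = 49.
  X (4, 3): covers {N1, N2, N4, N5} → 527
  Y (10, 1): covers {N2, N5} → 120
  Z (1, 6): covers {N1, N4} → 407
  W (8, 8): covers {N1, N2, N3, N5} → 136
  V (8, 5): covers {N1, N2, N5} → 127
Maximum coverage at X: 527 monthly calls.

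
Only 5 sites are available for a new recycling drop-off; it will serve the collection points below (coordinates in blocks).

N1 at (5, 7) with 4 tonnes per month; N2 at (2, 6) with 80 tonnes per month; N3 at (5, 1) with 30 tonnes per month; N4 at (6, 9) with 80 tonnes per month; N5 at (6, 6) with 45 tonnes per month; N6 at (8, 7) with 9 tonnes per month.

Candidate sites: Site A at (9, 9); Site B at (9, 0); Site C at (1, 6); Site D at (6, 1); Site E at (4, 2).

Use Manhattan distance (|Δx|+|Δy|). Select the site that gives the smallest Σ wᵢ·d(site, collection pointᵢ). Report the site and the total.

Site C, total 1307 blocks

Total weighted distance at each candidate:
  Site A (9, 9): total = 1721
  Site B (9, 0): total = 2671
  Site C (1, 6): total = 1307
  Site D (6, 1): total = 1715
  Site E (4, 2): total = 1635
Minimum is at Site C with total 1307 blocks.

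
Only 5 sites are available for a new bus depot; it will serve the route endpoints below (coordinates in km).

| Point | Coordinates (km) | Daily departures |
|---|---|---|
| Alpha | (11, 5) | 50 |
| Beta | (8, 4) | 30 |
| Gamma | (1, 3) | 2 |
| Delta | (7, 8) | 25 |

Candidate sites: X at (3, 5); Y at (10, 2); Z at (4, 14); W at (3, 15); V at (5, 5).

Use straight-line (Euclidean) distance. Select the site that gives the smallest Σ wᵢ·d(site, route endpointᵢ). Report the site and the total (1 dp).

Y, total 428.8 km

Total weighted distance at each candidate:
  X (3, 5): total = 683.6
  Y (10, 2): total = 428.8
  Z (4, 14): total = 1083.7
  W (3, 15): total = 1228.7
  V (5, 5): total = 494.0
Minimum is at Y with total 428.8 km.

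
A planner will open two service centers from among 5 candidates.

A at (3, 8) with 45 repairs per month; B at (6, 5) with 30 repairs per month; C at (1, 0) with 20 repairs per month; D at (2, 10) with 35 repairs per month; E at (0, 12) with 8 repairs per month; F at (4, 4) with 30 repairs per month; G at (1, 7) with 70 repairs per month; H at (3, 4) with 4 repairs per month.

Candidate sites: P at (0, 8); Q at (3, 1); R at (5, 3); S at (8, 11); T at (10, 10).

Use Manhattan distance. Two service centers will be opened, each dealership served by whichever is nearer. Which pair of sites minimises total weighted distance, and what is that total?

{P, R}, total 749

Evaluate every pair (each demand assigned to the nearer of the two):
  {P, R}: total = 749
  {P, Q}: total = 849
  {P, S}: total = 1135
  {P, T}: total = 1165
  {R, S}: total = 1494
  {R, T}: total = 1553
  {Q, R}: total = 1559
  {Q, S}: total = 1594
  {Q, T}: total = 1653
  {S, T}: total = 2425
Best pair: {P, R} with total 749.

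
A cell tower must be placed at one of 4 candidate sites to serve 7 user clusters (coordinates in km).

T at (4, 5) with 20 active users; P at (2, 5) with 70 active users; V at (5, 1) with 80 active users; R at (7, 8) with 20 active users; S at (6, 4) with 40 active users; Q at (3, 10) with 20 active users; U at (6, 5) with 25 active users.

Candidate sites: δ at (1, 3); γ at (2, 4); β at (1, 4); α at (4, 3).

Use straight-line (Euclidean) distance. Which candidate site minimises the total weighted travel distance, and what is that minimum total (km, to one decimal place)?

α, total 835.1 km

Total weighted distance at each candidate:
  δ (1, 3): total = 1226.8
  γ (2, 4): total = 966.9
  β (1, 4): total = 1160.4
  α (4, 3): total = 835.1
Minimum is at α with total 835.1 km.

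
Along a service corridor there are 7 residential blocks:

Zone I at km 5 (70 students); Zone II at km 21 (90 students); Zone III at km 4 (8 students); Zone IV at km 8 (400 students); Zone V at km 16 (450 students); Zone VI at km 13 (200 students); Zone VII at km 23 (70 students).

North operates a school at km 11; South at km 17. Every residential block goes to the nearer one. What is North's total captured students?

678

The indifferent point is the midpoint (11+17)/2 = 14; residential blocks left of it (closer to North at 11) go to North, those right go to South.
  Zone III at 4 (w=8) → North
  Zone I at 5 (w=70) → North
  Zone IV at 8 (w=400) → North
  Zone VI at 13 (w=200) → North
  Zone V at 16 (w=450) → South
  Zone II at 21 (w=90) → South
  Zone VII at 23 (w=70) → South
North captures 678; South captures 610.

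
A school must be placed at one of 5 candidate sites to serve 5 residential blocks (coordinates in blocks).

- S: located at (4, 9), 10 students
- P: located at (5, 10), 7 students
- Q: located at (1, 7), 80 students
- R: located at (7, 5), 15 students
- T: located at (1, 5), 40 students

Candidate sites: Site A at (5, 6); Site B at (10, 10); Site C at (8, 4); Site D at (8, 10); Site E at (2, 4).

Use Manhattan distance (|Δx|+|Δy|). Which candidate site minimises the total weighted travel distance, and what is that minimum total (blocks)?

Site E, total 623 blocks

Total weighted distance at each candidate:
  Site A (5, 6): total = 713
  Site B (10, 10): total = 1745
  Site C (8, 4): total = 1303
  Site D (8, 10): total = 1441
  Site E (2, 4): total = 623
Minimum is at Site E with total 623 blocks.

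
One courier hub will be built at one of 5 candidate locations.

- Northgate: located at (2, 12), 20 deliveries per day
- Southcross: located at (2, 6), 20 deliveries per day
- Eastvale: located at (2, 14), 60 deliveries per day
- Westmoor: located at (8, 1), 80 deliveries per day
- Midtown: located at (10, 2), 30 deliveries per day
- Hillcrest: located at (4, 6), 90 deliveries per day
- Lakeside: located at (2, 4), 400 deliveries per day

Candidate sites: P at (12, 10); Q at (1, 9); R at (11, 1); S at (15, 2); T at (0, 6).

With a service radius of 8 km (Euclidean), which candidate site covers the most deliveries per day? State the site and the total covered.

Coverage radius r = 8 km; a point is covered iff (Δx)²+(Δy)² ≤ 8² = 64.
  P (12, 10): covers {none} → 0
  Q (1, 9): covers {Northgate, Southcross, Eastvale, Hillcrest, Lakeside} → 590
  R (11, 1): covers {Westmoor, Midtown} → 110
  S (15, 2): covers {Westmoor, Midtown} → 110
  T (0, 6): covers {Northgate, Southcross, Hillcrest, Lakeside} → 530
Maximum coverage at Q: 590 deliveries per day.

Q, covering 590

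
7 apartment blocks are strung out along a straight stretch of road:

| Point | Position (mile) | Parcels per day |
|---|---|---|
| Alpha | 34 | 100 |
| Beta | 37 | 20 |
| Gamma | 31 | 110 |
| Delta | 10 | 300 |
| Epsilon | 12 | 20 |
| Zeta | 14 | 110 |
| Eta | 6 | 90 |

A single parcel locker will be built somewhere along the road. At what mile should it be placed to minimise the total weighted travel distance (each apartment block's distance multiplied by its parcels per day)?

For a sum of weighted absolute distances on a line, the optimum is the weighted median (not the mean). Total weight W = 750; half-weight = 375.
Sort by position and accumulate weight:
  mile 6 (Eta, w=90) → cum 90
  mile 10 (Delta, w=300) → cum 390  ≥ 375 → median here
  mile 12 (Epsilon, w=20) → cum 410
  mile 14 (Zeta, w=110) → cum 520
  mile 31 (Gamma, w=110) → cum 630
  mile 34 (Alpha, w=100) → cum 730
  mile 37 (Beta, w=20) → cum 750
Optimal location: mile 10.

x = 10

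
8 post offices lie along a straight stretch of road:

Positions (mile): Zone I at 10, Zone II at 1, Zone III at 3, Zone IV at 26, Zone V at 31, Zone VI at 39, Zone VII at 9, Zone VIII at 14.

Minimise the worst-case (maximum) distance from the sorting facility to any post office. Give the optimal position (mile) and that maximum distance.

The 1-center on a line is the midpoint of the two extreme points: leftmost at 1, rightmost at 39.
Optimal location = (1 + 39)/2 = 20; maximum distance = (39 − 1)/2 = 19.

location 20, max distance 19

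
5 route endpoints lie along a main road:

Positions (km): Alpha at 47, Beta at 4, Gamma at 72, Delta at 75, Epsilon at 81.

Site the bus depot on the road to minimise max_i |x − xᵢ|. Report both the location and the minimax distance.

location 42.5, max distance 38.5

The 1-center on a line is the midpoint of the two extreme points: leftmost at 4, rightmost at 81.
Optimal location = (4 + 81)/2 = 42.5; maximum distance = (81 − 4)/2 = 38.5.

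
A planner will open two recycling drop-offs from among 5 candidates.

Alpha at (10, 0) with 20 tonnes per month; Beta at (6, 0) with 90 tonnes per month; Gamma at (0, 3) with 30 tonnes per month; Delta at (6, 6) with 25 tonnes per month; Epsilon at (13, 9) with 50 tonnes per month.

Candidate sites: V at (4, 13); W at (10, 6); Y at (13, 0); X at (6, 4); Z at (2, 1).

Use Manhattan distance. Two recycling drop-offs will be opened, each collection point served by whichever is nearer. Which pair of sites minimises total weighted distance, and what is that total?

Evaluate every pair (each demand assigned to the nearer of the two):
  {W, X}: total = 1040
  {W, Z}: total = 1090
  {Y, X}: total = 1130
  {X, Z}: total = 1290
  {Y, Z}: total = 1305
  {V, X}: total = 1380
  {W, Y}: total = 1480
  {V, Z}: total = 1625
  {V, Y}: total = 1785
  {V, W}: total = 1810
Best pair: {W, X} with total 1040.

{W, X}, total 1040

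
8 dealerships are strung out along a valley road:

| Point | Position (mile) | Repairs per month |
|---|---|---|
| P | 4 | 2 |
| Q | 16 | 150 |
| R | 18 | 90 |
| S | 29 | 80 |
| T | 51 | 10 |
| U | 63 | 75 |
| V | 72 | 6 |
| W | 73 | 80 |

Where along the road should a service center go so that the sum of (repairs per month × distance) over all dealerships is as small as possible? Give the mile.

x = 29

For a sum of weighted absolute distances on a line, the optimum is the weighted median (not the mean). Total weight W = 493; half-weight = 246.5.
Sort by position and accumulate weight:
  mile 4 (P, w=2) → cum 2
  mile 16 (Q, w=150) → cum 152
  mile 18 (R, w=90) → cum 242
  mile 29 (S, w=80) → cum 322  ≥ 246.5 → median here
  mile 51 (T, w=10) → cum 332
  mile 63 (U, w=75) → cum 407
  mile 72 (V, w=6) → cum 413
  mile 73 (W, w=80) → cum 493
Optimal location: mile 29.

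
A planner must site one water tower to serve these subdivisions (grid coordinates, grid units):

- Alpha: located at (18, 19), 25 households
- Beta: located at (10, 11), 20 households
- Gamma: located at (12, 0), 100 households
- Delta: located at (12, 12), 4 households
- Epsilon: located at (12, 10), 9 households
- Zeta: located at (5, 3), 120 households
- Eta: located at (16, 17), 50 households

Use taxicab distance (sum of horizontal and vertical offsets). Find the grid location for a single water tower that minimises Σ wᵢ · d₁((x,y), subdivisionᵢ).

(12, 3)

Manhattan distance separates: Σwᵢ(|x−xᵢ|+|y−yᵢ|) = Σwᵢ|x−xᵢ| + Σwᵢ|y−yᵢ|, so x and y are optimised independently as 1-D weighted medians.
Total weight W = 328; half = 164.
x-coordinate, sorted with cumulative weight:
  x=5 (Zeta, w=120) cum 120
  x=10 (Beta, w=20) cum 140
  x=12 (Gamma, w=100) cum 240  ← median
  x=12 (Delta, w=4) cum 244
  x=12 (Epsilon, w=9) cum 253
  x=16 (Eta, w=50) cum 303
  x=18 (Alpha, w=25) cum 328
⇒ x* = 12
y-coordinate, sorted with cumulative weight:
  y=0 (Gamma, w=100) cum 100
  y=3 (Zeta, w=120) cum 220  ← median
  y=10 (Epsilon, w=9) cum 229
  y=11 (Beta, w=20) cum 249
  y=12 (Delta, w=4) cum 253
  y=17 (Eta, w=50) cum 303
  y=19 (Alpha, w=25) cum 328
⇒ y* = 3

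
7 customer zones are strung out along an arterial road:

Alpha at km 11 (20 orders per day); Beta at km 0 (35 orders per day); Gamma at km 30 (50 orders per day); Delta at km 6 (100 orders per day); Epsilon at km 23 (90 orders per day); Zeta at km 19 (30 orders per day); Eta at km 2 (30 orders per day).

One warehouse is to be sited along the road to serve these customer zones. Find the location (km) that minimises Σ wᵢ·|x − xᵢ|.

For a sum of weighted absolute distances on a line, the optimum is the weighted median (not the mean). Total weight W = 355; half-weight = 177.5.
Sort by position and accumulate weight:
  km 0 (Beta, w=35) → cum 35
  km 2 (Eta, w=30) → cum 65
  km 6 (Delta, w=100) → cum 165
  km 11 (Alpha, w=20) → cum 185  ≥ 177.5 → median here
  km 19 (Zeta, w=30) → cum 215
  km 23 (Epsilon, w=90) → cum 305
  km 30 (Gamma, w=50) → cum 355
Optimal location: km 11.

x = 11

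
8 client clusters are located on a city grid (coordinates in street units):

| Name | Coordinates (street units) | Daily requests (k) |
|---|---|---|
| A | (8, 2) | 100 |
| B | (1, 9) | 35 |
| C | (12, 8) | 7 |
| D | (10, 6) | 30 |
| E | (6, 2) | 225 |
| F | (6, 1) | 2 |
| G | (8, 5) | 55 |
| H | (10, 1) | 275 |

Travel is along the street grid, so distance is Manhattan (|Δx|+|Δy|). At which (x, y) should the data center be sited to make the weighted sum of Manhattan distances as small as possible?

Manhattan distance separates: Σwᵢ(|x−xᵢ|+|y−yᵢ|) = Σwᵢ|x−xᵢ| + Σwᵢ|y−yᵢ|, so x and y are optimised independently as 1-D weighted medians.
Total weight W = 729; half = 364.5.
x-coordinate, sorted with cumulative weight:
  x=1 (B, w=35) cum 35
  x=6 (E, w=225) cum 260
  x=6 (F, w=2) cum 262
  x=8 (A, w=100) cum 362
  x=8 (G, w=55) cum 417  ← median
  x=10 (D, w=30) cum 447
  x=10 (H, w=275) cum 722
  x=12 (C, w=7) cum 729
⇒ x* = 8
y-coordinate, sorted with cumulative weight:
  y=1 (F, w=2) cum 2
  y=1 (H, w=275) cum 277
  y=2 (A, w=100) cum 377  ← median
  y=2 (E, w=225) cum 602
  y=5 (G, w=55) cum 657
  y=6 (D, w=30) cum 687
  y=8 (C, w=7) cum 694
  y=9 (B, w=35) cum 729
⇒ y* = 2

(8, 2)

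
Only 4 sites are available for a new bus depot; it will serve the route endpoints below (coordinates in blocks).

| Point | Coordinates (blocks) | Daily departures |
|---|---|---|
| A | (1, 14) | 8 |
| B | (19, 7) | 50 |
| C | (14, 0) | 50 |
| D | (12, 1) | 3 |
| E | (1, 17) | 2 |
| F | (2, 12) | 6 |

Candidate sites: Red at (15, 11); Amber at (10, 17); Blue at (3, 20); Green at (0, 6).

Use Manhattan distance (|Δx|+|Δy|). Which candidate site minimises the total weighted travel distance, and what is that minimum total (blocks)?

Total weighted distance at each candidate:
  Red (15, 11): total = 1299
  Amber (10, 17): total = 2246
  Blue (3, 20): total = 3212
  Green (0, 6): total = 2195
Minimum is at Red with total 1299 blocks.

Red, total 1299 blocks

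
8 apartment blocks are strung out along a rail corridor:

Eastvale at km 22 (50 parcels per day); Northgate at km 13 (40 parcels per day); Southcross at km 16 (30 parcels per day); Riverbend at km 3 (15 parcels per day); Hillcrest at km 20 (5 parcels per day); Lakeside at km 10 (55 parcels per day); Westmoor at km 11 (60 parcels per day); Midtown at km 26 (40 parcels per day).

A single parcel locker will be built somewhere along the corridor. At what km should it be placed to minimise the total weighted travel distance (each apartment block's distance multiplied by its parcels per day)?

For a sum of weighted absolute distances on a line, the optimum is the weighted median (not the mean). Total weight W = 295; half-weight = 147.5.
Sort by position and accumulate weight:
  km 3 (Riverbend, w=15) → cum 15
  km 10 (Lakeside, w=55) → cum 70
  km 11 (Westmoor, w=60) → cum 130
  km 13 (Northgate, w=40) → cum 170  ≥ 147.5 → median here
  km 16 (Southcross, w=30) → cum 200
  km 20 (Hillcrest, w=5) → cum 205
  km 22 (Eastvale, w=50) → cum 255
  km 26 (Midtown, w=40) → cum 295
Optimal location: km 13.

x = 13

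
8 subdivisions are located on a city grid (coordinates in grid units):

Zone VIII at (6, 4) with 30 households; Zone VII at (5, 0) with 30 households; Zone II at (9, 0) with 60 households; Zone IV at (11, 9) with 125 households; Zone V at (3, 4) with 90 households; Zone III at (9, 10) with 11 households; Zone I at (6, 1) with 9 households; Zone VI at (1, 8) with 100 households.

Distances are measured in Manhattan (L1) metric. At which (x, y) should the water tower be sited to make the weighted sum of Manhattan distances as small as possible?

(6, 8)

Manhattan distance separates: Σwᵢ(|x−xᵢ|+|y−yᵢ|) = Σwᵢ|x−xᵢ| + Σwᵢ|y−yᵢ|, so x and y are optimised independently as 1-D weighted medians.
Total weight W = 455; half = 227.5.
x-coordinate, sorted with cumulative weight:
  x=1 (Zone VI, w=100) cum 100
  x=3 (Zone V, w=90) cum 190
  x=5 (Zone VII, w=30) cum 220
  x=6 (Zone VIII, w=30) cum 250  ← median
  x=6 (Zone I, w=9) cum 259
  x=9 (Zone II, w=60) cum 319
  x=9 (Zone III, w=11) cum 330
  x=11 (Zone IV, w=125) cum 455
⇒ x* = 6
y-coordinate, sorted with cumulative weight:
  y=0 (Zone VII, w=30) cum 30
  y=0 (Zone II, w=60) cum 90
  y=1 (Zone I, w=9) cum 99
  y=4 (Zone VIII, w=30) cum 129
  y=4 (Zone V, w=90) cum 219
  y=8 (Zone VI, w=100) cum 319  ← median
  y=9 (Zone IV, w=125) cum 444
  y=10 (Zone III, w=11) cum 455
⇒ y* = 8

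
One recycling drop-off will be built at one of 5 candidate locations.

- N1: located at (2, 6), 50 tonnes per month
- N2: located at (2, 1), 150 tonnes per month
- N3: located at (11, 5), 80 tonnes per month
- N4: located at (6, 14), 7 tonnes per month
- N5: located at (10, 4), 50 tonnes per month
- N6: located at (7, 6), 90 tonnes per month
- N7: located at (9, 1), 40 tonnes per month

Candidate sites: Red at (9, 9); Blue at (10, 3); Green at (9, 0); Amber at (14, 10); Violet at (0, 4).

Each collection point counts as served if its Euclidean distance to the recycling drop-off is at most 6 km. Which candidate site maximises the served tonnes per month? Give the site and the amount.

Blue, covering 260

Coverage radius r = 6 km; a point is covered iff (Δx)²+(Δy)² ≤ 6² = 36.
  Red (9, 9): covers {N3, N4, N5, N6} → 227
  Blue (10, 3): covers {N3, N5, N6, N7} → 260
  Green (9, 0): covers {N3, N5, N7} → 170
  Amber (14, 10): covers {N3} → 80
  Violet (0, 4): covers {N1, N2} → 200
Maximum coverage at Blue: 260 tonnes per month.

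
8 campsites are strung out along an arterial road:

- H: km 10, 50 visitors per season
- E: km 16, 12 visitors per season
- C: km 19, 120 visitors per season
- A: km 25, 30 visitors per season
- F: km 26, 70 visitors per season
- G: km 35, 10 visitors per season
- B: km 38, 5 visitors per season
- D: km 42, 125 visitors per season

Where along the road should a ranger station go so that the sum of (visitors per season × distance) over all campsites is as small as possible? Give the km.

For a sum of weighted absolute distances on a line, the optimum is the weighted median (not the mean). Total weight W = 422; half-weight = 211.
Sort by position and accumulate weight:
  km 10 (H, w=50) → cum 50
  km 16 (E, w=12) → cum 62
  km 19 (C, w=120) → cum 182
  km 25 (A, w=30) → cum 212  ≥ 211 → median here
  km 26 (F, w=70) → cum 282
  km 35 (G, w=10) → cum 292
  km 38 (B, w=5) → cum 297
  km 42 (D, w=125) → cum 422
Optimal location: km 25.

x = 25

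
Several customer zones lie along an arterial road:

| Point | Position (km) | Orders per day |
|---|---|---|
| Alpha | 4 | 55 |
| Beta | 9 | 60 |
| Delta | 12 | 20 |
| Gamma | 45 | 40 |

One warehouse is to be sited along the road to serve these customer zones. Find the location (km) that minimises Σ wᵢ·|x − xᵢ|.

x = 9

For a sum of weighted absolute distances on a line, the optimum is the weighted median (not the mean). Total weight W = 175; half-weight = 87.5.
Sort by position and accumulate weight:
  km 4 (Alpha, w=55) → cum 55
  km 9 (Beta, w=60) → cum 115  ≥ 87.5 → median here
  km 12 (Delta, w=20) → cum 135
  km 45 (Gamma, w=40) → cum 175
Optimal location: km 9.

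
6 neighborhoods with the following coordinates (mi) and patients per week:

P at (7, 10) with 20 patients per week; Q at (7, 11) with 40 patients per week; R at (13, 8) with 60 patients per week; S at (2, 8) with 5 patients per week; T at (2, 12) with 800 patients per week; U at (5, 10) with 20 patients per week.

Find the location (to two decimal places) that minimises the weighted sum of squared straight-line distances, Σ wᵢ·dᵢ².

(3.08, 11.60)

The minimiser of Σwᵢ‖p−pᵢ‖² is the weighted centroid p* = (Σwᵢpᵢ)/(Σwᵢ).
Σwᵢ = 945.
Σwᵢxᵢ = 20·7 + 40·7 + 60·13 + 5·2 + 800·2 + 20·5 = 2910.
Σwᵢyᵢ = 20·10 + 40·11 + 60·8 + 5·8 + 800·12 + 20·10 = 10960.
x* = 2910/945 = 3.08, y* = 10960/945 = 11.60.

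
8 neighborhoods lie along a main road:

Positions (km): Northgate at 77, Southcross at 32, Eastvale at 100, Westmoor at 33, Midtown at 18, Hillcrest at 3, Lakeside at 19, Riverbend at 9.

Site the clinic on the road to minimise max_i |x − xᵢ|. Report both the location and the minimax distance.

The 1-center on a line is the midpoint of the two extreme points: leftmost at 3, rightmost at 100.
Optimal location = (3 + 100)/2 = 51.5; maximum distance = (100 − 3)/2 = 48.5.

location 51.5, max distance 48.5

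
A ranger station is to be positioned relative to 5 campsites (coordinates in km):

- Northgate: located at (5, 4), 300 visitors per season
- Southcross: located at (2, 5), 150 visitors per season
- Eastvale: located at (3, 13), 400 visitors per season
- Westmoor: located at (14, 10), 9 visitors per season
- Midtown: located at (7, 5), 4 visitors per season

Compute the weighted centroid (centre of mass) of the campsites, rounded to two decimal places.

The minimiser of Σwᵢ‖p−pᵢ‖² is the weighted centroid p* = (Σwᵢpᵢ)/(Σwᵢ).
Σwᵢ = 863.
Σwᵢxᵢ = 300·5 + 150·2 + 400·3 + 9·14 + 4·7 = 3154.
Σwᵢyᵢ = 300·4 + 150·5 + 400·13 + 9·10 + 4·5 = 7260.
x* = 3154/863 = 3.65, y* = 7260/863 = 8.41.

(3.65, 8.41)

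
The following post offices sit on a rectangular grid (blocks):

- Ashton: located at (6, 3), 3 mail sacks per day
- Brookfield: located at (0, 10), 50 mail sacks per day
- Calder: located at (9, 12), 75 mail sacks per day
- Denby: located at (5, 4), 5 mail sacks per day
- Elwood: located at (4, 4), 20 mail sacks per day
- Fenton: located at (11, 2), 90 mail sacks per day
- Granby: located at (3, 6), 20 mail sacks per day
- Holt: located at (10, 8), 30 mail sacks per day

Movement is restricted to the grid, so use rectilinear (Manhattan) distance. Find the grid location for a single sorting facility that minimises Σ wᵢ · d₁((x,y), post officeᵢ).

Manhattan distance separates: Σwᵢ(|x−xᵢ|+|y−yᵢ|) = Σwᵢ|x−xᵢ| + Σwᵢ|y−yᵢ|, so x and y are optimised independently as 1-D weighted medians.
Total weight W = 293; half = 146.5.
x-coordinate, sorted with cumulative weight:
  x=0 (Brookfield, w=50) cum 50
  x=3 (Granby, w=20) cum 70
  x=4 (Elwood, w=20) cum 90
  x=5 (Denby, w=5) cum 95
  x=6 (Ashton, w=3) cum 98
  x=9 (Calder, w=75) cum 173  ← median
  x=10 (Holt, w=30) cum 203
  x=11 (Fenton, w=90) cum 293
⇒ x* = 9
y-coordinate, sorted with cumulative weight:
  y=2 (Fenton, w=90) cum 90
  y=3 (Ashton, w=3) cum 93
  y=4 (Denby, w=5) cum 98
  y=4 (Elwood, w=20) cum 118
  y=6 (Granby, w=20) cum 138
  y=8 (Holt, w=30) cum 168  ← median
  y=10 (Brookfield, w=50) cum 218
  y=12 (Calder, w=75) cum 293
⇒ y* = 8

(9, 8)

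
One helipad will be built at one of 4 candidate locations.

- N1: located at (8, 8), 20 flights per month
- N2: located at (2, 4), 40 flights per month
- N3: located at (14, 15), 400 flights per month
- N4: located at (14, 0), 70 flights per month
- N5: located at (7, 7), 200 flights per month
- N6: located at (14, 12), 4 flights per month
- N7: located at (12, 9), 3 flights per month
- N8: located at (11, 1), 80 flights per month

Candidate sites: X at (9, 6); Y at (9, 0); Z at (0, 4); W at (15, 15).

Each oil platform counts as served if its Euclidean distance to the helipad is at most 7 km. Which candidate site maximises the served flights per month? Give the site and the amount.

W, covering 407

Coverage radius r = 7 km; a point is covered iff (Δx)²+(Δy)² ≤ 7² = 49.
  X (9, 6): covers {N1, N5, N7, N8} → 303
  Y (9, 0): covers {N4, N8} → 150
  Z (0, 4): covers {N2} → 40
  W (15, 15): covers {N3, N6, N7} → 407
Maximum coverage at W: 407 flights per month.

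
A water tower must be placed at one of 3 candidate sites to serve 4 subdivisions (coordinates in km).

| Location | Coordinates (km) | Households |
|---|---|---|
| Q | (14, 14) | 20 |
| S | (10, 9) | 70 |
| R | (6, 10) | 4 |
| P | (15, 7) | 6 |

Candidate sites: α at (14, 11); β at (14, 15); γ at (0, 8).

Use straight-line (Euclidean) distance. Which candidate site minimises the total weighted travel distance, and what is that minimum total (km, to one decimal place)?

α, total 430.0 km

Total weighted distance at each candidate:
  α (14, 11): total = 430.0
  β (14, 15): total = 610.9
  γ (0, 8): total = 1123.6
Minimum is at α with total 430.0 km.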